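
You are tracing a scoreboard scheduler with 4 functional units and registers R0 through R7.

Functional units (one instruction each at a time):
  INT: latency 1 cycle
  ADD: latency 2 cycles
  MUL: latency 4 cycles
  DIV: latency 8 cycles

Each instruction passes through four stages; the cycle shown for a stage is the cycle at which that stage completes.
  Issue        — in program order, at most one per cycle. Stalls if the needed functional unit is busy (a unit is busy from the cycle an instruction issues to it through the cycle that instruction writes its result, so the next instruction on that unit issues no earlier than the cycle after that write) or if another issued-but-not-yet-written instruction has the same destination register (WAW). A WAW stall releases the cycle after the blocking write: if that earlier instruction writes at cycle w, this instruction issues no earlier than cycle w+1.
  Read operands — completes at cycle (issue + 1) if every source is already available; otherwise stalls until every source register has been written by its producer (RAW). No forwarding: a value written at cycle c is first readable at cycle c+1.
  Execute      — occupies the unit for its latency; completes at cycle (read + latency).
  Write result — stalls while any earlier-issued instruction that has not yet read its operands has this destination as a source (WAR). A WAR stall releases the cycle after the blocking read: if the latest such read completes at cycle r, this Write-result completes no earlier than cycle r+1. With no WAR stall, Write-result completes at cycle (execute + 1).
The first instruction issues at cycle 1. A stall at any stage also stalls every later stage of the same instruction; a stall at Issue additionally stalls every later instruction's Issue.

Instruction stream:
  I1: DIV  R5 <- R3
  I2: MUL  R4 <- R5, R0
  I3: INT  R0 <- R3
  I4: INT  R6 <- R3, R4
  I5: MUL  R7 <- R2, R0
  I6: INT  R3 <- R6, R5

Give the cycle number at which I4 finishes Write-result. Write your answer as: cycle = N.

cycle = 20

[1] I1 dispatched to DIV
[2] I1 operands ready, I2 dispatched to MUL
[3] I3 dispatched to INT
[4] I3 operands ready
[5] I3 complete
[10] I1 complete
[11] R5←I1
[12] I2 operands ready
[13] R0←I3
[14] I4 dispatched to INT
[16] I2 complete
[17] R4←I2
[18] I4 operands ready, I5 dispatched to MUL
[19] I4 complete, I5 operands ready
[20] R6←I4
[21] I6 dispatched to INT
[22] I6 operands ready
[23] I5 complete, I6 complete
[24] R7←I5, R3←I6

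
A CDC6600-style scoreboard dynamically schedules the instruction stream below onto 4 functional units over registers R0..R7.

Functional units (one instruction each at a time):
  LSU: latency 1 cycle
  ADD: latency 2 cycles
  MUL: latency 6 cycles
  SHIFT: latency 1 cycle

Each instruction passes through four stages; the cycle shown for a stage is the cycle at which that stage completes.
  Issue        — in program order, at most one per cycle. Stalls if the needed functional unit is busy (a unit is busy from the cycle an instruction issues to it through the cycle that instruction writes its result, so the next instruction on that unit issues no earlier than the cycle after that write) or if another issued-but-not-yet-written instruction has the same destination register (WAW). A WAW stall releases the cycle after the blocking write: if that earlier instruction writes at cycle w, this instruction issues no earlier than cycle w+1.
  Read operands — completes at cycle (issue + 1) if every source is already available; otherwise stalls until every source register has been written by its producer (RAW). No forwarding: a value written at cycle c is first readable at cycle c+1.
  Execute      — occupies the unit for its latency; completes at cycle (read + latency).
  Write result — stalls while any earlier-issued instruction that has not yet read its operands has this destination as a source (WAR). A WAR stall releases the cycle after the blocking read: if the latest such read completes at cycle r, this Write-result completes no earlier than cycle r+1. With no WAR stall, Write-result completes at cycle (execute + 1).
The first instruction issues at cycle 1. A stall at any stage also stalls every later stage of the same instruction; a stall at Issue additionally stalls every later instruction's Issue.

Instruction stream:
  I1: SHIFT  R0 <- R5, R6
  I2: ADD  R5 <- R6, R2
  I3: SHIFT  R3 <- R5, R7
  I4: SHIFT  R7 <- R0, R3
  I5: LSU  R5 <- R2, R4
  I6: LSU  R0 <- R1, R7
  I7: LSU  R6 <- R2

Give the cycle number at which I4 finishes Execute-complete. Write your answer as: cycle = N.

[1] I1 dispatched to SHIFT
[2] I1 operands ready | I2 dispatched to ADD
[3] I1 complete | I2 operands ready
[4] R0←I1
[5] I2 complete | I3 dispatched to SHIFT
[6] R5←I2
[7] I3 operands ready
[8] I3 complete
[9] R3←I3
[10] I4 dispatched to SHIFT
[11] I4 operands ready | I5 dispatched to LSU
[12] I4 complete | I5 operands ready
[13] R7←I4 | I5 complete
[14] R5←I5
[15] I6 dispatched to LSU
[16] I6 operands ready
[17] I6 complete
[18] R0←I6
[19] I7 dispatched to LSU
[20] I7 operands ready
[21] I7 complete
[22] R6←I7

cycle = 12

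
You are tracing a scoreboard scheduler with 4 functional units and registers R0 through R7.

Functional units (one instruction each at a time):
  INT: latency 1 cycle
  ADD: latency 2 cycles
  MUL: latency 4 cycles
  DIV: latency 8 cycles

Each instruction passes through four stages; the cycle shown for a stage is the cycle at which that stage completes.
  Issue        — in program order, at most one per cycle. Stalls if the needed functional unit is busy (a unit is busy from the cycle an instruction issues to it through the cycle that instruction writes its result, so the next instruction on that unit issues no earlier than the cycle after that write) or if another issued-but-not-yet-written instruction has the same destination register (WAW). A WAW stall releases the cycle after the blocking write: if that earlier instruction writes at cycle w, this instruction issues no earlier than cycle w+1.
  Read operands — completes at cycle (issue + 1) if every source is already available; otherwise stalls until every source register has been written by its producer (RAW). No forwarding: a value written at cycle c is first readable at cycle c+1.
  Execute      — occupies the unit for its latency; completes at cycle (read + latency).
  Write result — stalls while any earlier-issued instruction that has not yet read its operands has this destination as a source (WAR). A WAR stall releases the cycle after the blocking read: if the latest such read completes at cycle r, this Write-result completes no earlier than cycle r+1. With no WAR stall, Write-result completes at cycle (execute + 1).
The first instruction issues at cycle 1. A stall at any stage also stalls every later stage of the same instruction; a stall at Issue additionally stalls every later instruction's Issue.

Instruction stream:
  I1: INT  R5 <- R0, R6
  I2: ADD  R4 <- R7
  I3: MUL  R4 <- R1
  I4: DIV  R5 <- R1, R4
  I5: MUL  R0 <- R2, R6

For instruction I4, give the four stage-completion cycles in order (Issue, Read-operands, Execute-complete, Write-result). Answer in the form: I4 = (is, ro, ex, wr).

I4 = (8, 14, 22, 23)

c1: issue I1 (INT)
c2: I1 read-ops | issue I2 (ADD)
c3: I1 finished on INT | I2 read-ops
c4: I1→R5
c5: I2 finished on ADD
c6: I2→R4
c7: issue I3 (MUL)
c8: I3 read-ops | issue I4 (DIV)
c12: I3 finished on MUL
c13: I3→R4
c14: I4 read-ops | issue I5 (MUL)
c15: I5 read-ops
c19: I5 finished on MUL
c20: I5→R0
c22: I4 finished on DIV
c23: I4→R5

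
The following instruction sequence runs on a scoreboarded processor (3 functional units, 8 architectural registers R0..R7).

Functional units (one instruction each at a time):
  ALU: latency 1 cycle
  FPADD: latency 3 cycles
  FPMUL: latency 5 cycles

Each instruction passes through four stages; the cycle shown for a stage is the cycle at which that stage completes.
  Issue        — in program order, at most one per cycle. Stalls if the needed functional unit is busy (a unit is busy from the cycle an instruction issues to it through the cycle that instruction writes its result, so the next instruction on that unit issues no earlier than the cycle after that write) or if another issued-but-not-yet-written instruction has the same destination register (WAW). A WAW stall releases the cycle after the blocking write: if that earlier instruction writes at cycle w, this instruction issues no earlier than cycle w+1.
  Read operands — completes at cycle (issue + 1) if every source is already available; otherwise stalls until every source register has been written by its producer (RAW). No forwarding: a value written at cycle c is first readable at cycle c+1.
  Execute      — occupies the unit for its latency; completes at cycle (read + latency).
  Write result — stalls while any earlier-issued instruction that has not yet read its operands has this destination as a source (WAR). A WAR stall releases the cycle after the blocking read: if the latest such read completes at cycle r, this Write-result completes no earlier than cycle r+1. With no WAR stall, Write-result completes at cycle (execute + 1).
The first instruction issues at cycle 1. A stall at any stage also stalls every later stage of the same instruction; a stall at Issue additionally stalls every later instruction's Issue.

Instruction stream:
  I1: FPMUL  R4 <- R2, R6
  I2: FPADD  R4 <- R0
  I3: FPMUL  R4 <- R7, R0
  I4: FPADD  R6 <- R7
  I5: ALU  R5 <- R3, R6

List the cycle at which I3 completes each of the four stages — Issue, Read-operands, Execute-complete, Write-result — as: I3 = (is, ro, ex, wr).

I3 = (15, 16, 21, 22)

t=1  I1 issues→FPMUL
t=2  I1 reads
t=7  I1 exec-done
t=8  I1 writes R4
t=9  I2 issues→FPADD
t=10  I2 reads
t=13  I2 exec-done
t=14  I2 writes R4
t=15  I3 issues→FPMUL
t=16  I3 reads, I4 issues→FPADD
t=17  I4 reads, I5 issues→ALU
t=20  I4 exec-done
t=21  I3 exec-done, I4 writes R6
t=22  I3 writes R4, I5 reads
t=23  I5 exec-done
t=24  I5 writes R5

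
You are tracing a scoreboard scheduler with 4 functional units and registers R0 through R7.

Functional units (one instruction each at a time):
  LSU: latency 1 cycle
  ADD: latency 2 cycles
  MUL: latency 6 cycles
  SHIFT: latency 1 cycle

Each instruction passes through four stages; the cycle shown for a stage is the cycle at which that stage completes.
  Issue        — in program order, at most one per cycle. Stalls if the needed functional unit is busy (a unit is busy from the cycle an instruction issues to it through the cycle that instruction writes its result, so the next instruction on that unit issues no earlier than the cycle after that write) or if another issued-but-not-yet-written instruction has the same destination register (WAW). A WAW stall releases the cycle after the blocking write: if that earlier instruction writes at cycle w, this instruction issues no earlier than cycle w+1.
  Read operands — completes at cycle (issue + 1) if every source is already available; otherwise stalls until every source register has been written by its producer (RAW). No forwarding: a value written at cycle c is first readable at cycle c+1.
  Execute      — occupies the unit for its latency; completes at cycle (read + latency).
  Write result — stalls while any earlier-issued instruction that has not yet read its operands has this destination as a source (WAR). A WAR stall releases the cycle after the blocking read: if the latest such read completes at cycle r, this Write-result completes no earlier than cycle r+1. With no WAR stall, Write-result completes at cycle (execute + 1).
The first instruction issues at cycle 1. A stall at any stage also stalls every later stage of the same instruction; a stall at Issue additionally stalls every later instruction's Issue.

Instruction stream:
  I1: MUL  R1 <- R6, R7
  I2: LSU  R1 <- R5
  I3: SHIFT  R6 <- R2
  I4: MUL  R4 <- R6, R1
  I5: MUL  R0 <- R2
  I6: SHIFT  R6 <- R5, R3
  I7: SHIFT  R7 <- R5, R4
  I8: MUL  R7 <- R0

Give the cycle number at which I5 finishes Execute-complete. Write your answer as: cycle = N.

[1] I1→MUL
[2] I1 RO
[8] I1 EX
[9] I1 WR R1
[10] I2→LSU
[11] I2 RO, I3→SHIFT
[12] I2 EX, I3 RO, I4→MUL
[13] I2 WR R1, I3 EX
[14] I3 WR R6
[15] I4 RO
[21] I4 EX
[22] I4 WR R4
[23] I5→MUL
[24] I5 RO, I6→SHIFT
[25] I6 RO
[26] I6 EX
[27] I6 WR R6
[28] I7→SHIFT
[29] I7 RO
[30] I5 EX, I7 EX
[31] I5 WR R0, I7 WR R7
[32] I8→MUL
[33] I8 RO
[39] I8 EX
[40] I8 WR R7

cycle = 30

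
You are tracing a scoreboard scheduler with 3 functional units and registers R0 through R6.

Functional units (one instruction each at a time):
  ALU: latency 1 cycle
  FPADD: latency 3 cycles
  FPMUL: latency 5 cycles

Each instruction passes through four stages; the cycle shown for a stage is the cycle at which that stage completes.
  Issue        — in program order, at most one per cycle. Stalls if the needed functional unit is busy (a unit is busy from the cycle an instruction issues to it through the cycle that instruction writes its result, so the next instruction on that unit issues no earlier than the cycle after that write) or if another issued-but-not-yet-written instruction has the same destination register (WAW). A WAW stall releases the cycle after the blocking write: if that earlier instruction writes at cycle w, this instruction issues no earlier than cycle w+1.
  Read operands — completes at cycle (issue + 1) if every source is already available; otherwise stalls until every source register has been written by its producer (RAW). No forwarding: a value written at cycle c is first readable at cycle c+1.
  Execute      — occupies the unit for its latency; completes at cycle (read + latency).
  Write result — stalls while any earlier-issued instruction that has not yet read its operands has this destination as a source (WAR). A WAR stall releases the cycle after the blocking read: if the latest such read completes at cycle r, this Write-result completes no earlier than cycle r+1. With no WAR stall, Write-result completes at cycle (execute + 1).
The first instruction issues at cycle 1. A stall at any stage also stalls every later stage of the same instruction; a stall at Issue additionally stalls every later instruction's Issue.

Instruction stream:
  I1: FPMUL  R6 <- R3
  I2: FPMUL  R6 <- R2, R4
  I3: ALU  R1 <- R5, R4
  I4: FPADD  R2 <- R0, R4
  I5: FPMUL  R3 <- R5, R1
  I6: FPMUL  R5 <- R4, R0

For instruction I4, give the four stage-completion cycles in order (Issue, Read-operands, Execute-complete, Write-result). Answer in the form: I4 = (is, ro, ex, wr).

[1] I1 issues→FPMUL
[2] I1 reads
[7] I1 exec-done
[8] I1 writes R6
[9] I2 issues→FPMUL
[10] I2 reads; I3 issues→ALU
[11] I3 reads; I4 issues→FPADD
[12] I3 exec-done; I4 reads
[13] I3 writes R1
[15] I2 exec-done; I4 exec-done
[16] I2 writes R6; I4 writes R2
[17] I5 issues→FPMUL
[18] I5 reads
[23] I5 exec-done
[24] I5 writes R3
[25] I6 issues→FPMUL
[26] I6 reads
[31] I6 exec-done
[32] I6 writes R5

I4 = (11, 12, 15, 16)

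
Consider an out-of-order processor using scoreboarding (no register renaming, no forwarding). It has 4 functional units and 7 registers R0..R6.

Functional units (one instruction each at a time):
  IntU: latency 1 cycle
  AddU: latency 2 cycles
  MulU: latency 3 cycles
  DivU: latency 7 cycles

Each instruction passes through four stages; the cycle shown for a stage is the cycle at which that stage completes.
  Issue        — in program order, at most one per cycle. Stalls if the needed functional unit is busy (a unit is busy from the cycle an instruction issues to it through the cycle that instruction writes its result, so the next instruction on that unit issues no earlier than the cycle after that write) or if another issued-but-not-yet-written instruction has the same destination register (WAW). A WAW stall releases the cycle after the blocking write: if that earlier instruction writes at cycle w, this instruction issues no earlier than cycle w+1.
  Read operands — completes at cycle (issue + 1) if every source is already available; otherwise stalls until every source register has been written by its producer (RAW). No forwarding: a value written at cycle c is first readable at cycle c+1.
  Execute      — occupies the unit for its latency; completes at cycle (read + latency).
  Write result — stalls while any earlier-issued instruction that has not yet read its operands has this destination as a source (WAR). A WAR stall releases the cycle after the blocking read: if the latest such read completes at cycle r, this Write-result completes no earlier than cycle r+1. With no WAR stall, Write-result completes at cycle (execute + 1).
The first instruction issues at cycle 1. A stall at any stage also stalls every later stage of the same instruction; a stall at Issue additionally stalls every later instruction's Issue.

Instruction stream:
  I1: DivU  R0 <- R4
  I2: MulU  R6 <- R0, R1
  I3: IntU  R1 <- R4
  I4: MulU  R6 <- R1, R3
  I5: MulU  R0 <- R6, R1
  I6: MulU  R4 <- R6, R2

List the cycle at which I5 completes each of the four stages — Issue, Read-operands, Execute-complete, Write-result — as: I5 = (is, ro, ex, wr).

I1 -> (1, 2, 9, 10)
I2 -> (2, 11, 14, 15)  // RAW R0: wait I1 write@10
I3 -> (3, 4, 5, 12)  // WAR R1: wait I2 read@11
I4 -> (16, 17, 20, 21)  // struct: MulU busy until I2 writes@15
I5 -> (22, 23, 26, 27)  // struct: MulU busy until I4 writes@21
I6 -> (28, 29, 32, 33)  // struct: MulU busy until I5 writes@27

I5 = (22, 23, 26, 27)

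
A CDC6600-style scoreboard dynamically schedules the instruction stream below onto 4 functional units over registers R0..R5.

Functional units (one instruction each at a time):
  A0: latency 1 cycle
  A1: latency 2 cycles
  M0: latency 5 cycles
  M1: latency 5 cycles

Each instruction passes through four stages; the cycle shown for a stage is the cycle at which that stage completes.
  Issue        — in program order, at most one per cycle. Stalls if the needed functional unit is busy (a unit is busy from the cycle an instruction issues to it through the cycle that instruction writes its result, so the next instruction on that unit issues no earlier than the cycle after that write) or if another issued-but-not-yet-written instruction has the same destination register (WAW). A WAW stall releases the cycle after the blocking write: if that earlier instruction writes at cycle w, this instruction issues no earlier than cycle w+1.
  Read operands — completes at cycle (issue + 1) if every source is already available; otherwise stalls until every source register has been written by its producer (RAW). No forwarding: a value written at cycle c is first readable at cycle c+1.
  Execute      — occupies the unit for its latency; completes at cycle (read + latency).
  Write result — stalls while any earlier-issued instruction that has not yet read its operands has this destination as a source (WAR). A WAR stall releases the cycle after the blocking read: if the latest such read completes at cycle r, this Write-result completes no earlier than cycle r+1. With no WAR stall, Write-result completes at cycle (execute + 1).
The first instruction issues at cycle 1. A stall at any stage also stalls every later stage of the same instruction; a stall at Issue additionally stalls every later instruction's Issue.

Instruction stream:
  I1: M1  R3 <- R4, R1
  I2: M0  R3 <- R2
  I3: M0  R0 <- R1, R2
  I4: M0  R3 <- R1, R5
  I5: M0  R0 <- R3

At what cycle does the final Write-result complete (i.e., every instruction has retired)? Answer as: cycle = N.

cycle = 40

cycle 1: I1→M1
cycle 2: I1 RO
cycle 7: I1 EX
cycle 8: I1 WR R3
cycle 9: I2→M0
cycle 10: I2 RO
cycle 15: I2 EX
cycle 16: I2 WR R3
cycle 17: I3→M0
cycle 18: I3 RO
cycle 23: I3 EX
cycle 24: I3 WR R0
cycle 25: I4→M0
cycle 26: I4 RO
cycle 31: I4 EX
cycle 32: I4 WR R3
cycle 33: I5→M0
cycle 34: I5 RO
cycle 39: I5 EX
cycle 40: I5 WR R0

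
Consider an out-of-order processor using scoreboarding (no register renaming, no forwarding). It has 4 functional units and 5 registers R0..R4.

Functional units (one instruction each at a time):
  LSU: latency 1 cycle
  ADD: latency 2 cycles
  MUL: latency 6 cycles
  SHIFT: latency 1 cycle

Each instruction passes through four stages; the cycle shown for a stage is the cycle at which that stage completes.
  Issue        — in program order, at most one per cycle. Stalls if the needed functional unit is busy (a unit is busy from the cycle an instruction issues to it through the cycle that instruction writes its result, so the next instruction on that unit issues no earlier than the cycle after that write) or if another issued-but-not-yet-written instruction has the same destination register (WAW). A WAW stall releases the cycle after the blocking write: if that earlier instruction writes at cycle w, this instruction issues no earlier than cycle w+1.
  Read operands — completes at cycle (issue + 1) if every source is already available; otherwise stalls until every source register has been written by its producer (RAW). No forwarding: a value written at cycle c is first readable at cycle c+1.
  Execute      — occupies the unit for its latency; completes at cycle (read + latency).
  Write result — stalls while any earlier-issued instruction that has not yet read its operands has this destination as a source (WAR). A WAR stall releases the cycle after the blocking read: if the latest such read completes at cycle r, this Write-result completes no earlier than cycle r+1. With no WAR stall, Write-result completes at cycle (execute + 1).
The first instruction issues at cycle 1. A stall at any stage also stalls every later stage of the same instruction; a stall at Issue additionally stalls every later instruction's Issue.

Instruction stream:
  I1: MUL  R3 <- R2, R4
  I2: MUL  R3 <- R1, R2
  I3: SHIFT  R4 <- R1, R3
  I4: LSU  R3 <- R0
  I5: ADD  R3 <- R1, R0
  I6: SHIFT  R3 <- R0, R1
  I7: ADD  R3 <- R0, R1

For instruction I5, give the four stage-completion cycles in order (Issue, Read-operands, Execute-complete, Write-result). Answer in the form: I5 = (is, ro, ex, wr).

I5 = (23, 24, 26, 27)

I1  is:1  ro:2  ex:8  wr:9
I2  is:10  ro:11  ex:17  wr:18  — struct: MUL busy until I1 writes@9
I3  is:11  ro:19  ex:20  wr:21  — RAW R3: wait I2 write@18
I4  is:19  ro:20  ex:21  wr:22  — WAW R3: wait I2 write@18
I5  is:23  ro:24  ex:26  wr:27  — WAW R3: wait I4 write@22
I6  is:28  ro:29  ex:30  wr:31  — WAW R3: wait I5 write@27
I7  is:32  ro:33  ex:35  wr:36  — WAW R3: wait I6 write@31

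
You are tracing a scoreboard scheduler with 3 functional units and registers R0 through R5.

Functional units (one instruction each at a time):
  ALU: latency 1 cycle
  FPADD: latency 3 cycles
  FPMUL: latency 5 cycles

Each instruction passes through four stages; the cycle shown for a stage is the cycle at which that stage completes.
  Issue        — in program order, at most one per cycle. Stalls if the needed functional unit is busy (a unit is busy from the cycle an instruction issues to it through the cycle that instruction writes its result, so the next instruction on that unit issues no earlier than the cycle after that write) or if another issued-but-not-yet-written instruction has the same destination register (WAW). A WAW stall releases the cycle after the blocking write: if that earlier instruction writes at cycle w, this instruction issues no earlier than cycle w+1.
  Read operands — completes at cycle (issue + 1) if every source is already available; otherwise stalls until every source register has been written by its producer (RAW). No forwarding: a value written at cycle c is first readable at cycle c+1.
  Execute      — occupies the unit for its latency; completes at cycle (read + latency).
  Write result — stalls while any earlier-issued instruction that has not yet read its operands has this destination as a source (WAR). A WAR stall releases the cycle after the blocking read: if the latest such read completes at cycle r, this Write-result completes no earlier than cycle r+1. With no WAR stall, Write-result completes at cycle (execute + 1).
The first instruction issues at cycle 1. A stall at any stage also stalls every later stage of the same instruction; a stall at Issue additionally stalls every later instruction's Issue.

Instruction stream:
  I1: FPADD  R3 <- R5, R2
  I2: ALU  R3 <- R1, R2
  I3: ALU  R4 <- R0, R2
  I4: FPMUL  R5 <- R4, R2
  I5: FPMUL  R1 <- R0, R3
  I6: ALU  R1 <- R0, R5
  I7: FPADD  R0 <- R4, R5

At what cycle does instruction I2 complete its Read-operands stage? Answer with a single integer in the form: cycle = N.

cycle = 8

t=1  issue I1 (FPADD)
t=2  I1 read-ops
t=5  I1 finished on FPADD
t=6  I1→R3
t=7  issue I2 (ALU)
t=8  I2 read-ops
t=9  I2 finished on ALU
t=10  I2→R3
t=11  issue I3 (ALU)
t=12  I3 read-ops; issue I4 (FPMUL)
t=13  I3 finished on ALU
t=14  I3→R4
t=15  I4 read-ops
t=20  I4 finished on FPMUL
t=21  I4→R5
t=22  issue I5 (FPMUL)
t=23  I5 read-ops
t=28  I5 finished on FPMUL
t=29  I5→R1
t=30  issue I6 (ALU)
t=31  I6 read-ops; issue I7 (FPADD)
t=32  I6 finished on ALU; I7 read-ops
t=33  I6→R1
t=35  I7 finished on FPADD
t=36  I7→R0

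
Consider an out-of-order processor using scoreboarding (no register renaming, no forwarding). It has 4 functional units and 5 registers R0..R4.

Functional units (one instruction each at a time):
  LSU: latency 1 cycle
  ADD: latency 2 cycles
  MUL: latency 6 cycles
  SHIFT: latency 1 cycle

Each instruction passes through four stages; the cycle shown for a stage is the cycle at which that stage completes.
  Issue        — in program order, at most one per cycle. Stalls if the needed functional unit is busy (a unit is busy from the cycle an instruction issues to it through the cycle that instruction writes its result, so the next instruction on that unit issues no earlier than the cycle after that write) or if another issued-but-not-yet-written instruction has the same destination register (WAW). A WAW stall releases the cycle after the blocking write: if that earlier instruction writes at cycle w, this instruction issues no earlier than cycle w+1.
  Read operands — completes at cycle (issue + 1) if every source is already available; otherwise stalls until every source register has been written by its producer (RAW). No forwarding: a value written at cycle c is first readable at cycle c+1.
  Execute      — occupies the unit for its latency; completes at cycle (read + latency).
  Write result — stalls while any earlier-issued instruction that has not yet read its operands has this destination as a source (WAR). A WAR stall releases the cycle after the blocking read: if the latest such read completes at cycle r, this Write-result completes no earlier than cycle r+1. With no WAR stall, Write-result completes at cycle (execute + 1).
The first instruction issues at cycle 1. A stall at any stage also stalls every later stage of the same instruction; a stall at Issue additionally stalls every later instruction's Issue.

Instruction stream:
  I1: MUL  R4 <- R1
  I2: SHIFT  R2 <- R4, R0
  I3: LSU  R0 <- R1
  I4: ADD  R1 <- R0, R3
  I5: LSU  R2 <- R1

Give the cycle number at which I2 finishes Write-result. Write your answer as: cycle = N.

[1] I1 dispatched to MUL
[2] I1 operands ready | I2 dispatched to SHIFT
[3] I3 dispatched to LSU
[4] I3 operands ready | I4 dispatched to ADD
[5] I3 complete
[8] I1 complete
[9] R4←I1
[10] I2 operands ready
[11] I2 complete | R0←I3
[12] R2←I2 | I4 operands ready
[13] I5 dispatched to LSU
[14] I4 complete
[15] R1←I4
[16] I5 operands ready
[17] I5 complete
[18] R2←I5

cycle = 12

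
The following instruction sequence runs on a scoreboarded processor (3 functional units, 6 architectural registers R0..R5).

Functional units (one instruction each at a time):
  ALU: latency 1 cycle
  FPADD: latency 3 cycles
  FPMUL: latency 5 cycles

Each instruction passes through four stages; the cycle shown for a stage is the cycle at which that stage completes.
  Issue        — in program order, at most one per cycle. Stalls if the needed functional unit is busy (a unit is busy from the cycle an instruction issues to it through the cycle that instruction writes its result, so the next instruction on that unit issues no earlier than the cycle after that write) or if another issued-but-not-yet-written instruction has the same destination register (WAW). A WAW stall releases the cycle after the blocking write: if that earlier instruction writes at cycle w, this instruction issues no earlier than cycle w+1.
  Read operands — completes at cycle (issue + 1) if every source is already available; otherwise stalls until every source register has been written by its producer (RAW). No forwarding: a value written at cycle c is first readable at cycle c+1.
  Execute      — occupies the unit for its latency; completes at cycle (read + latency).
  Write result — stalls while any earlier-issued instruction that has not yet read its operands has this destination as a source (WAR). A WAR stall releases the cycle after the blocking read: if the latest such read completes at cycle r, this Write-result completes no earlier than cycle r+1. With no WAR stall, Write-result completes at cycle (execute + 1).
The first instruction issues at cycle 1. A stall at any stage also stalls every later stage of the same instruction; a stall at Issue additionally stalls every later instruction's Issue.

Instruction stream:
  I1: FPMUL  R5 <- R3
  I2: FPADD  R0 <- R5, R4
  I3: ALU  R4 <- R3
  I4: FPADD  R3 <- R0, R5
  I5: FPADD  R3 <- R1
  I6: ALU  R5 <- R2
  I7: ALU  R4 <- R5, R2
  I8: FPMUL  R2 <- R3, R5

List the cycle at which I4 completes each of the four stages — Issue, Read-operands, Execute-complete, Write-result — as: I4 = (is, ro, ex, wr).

[I1] 1/2/7/8
[I2] 2/9/12/13  (RAW R5: wait I1 write@8)
[I3] 3/4/5/10  (WAR R4: wait I2 read@9)
[I4] 14/15/18/19  (struct: FPADD busy until I2 writes@13)
[I5] 20/21/24/25  (struct: FPADD busy until I4 writes@19)
[I6] 21/22/23/24
[I7] 25/26/27/28  (struct: ALU busy until I6 writes@24)
[I8] 26/27/32/33

I4 = (14, 15, 18, 19)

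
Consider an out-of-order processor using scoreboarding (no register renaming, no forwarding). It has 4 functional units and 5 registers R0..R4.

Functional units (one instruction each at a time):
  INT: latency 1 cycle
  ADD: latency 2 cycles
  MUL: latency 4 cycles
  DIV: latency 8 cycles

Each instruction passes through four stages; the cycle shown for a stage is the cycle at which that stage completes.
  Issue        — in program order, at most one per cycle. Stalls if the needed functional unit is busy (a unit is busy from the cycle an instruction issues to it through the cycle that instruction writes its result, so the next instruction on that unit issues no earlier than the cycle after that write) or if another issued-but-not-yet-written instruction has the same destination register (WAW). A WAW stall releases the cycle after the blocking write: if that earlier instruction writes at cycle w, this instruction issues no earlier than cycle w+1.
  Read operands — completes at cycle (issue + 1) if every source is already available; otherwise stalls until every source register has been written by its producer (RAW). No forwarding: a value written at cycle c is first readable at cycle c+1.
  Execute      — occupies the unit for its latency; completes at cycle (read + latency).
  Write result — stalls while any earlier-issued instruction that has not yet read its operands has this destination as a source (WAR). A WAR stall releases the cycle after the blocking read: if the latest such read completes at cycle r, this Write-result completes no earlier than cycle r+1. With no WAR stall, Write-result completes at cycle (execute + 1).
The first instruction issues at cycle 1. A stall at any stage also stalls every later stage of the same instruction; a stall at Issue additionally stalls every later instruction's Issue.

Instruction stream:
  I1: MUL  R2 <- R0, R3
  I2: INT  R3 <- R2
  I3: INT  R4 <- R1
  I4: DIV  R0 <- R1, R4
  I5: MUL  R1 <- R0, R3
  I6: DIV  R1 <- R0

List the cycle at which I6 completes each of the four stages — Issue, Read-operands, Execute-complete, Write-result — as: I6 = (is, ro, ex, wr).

[I1] 1/2/6/7
[I2] 2/8/9/10  (RAW R2: wait I1 write@7)
[I3] 11/12/13/14  (struct: INT busy until I2 writes@10)
[I4] 12/15/23/24  (RAW R4: wait I3 write@14)
[I5] 13/25/29/30  (RAW R0: wait I4 write@24)
[I6] 31/32/40/41  (WAW R1: wait I5 write@30)

I6 = (31, 32, 40, 41)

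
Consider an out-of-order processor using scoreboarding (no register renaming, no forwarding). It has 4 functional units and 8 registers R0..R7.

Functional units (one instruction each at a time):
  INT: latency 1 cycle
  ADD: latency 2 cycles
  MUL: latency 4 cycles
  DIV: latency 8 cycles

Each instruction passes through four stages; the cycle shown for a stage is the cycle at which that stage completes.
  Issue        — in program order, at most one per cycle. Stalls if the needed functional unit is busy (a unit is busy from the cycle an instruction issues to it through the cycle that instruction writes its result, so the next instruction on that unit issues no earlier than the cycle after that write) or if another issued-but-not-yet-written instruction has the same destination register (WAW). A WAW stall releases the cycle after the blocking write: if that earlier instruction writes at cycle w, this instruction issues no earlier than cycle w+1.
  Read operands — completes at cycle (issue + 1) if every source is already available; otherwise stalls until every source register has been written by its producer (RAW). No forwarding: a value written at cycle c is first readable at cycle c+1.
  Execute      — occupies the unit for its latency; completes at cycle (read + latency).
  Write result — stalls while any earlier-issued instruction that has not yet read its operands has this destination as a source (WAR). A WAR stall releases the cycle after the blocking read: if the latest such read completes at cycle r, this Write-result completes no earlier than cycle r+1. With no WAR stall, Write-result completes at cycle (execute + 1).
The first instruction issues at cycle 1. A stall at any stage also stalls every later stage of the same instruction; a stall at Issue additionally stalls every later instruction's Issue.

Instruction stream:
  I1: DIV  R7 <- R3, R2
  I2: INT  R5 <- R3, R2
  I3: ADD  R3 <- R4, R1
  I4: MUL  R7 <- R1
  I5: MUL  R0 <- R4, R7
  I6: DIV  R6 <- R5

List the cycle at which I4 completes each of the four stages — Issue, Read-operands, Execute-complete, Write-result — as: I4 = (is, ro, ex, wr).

I4 = (12, 13, 17, 18)

[1] I1→DIV
[2] I1 RO; I2→INT
[3] I2 RO; I3→ADD
[4] I2 EX; I3 RO
[5] I2 WR R5
[6] I3 EX
[7] I3 WR R3
[10] I1 EX
[11] I1 WR R7
[12] I4→MUL
[13] I4 RO
[17] I4 EX
[18] I4 WR R7
[19] I5→MUL
[20] I5 RO; I6→DIV
[21] I6 RO
[24] I5 EX
[25] I5 WR R0
[29] I6 EX
[30] I6 WR R6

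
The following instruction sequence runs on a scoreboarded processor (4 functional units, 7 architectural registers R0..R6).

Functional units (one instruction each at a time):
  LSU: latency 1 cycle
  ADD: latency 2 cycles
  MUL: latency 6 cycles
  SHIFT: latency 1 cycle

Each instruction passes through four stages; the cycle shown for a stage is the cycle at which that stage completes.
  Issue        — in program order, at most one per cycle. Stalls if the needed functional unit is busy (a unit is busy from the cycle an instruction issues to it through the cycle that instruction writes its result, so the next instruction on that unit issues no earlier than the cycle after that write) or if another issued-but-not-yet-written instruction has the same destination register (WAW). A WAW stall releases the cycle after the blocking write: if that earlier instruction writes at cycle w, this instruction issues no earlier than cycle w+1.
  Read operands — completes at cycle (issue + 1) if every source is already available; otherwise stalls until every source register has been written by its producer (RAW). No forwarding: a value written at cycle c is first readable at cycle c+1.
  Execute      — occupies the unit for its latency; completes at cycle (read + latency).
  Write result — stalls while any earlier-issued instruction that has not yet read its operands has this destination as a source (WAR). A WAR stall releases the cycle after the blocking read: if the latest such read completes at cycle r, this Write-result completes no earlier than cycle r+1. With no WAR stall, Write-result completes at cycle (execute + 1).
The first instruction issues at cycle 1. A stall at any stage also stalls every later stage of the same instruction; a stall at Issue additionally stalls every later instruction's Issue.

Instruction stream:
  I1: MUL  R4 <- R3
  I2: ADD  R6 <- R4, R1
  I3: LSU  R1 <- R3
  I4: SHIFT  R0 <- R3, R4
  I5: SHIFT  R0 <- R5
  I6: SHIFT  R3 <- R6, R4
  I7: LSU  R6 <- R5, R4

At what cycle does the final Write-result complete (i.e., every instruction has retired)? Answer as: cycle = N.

c1: I1→MUL
c2: I1 RO, I2→ADD
c3: I3→LSU
c4: I3 RO, I4→SHIFT
c5: I3 EX
c8: I1 EX
c9: I1 WR R4
c10: I2 RO, I4 RO
c11: I3 WR R1, I4 EX
c12: I2 EX, I4 WR R0
c13: I2 WR R6, I5→SHIFT
c14: I5 RO
c15: I5 EX
c16: I5 WR R0
c17: I6→SHIFT
c18: I6 RO, I7→LSU
c19: I6 EX, I7 RO
c20: I6 WR R3, I7 EX
c21: I7 WR R6

cycle = 21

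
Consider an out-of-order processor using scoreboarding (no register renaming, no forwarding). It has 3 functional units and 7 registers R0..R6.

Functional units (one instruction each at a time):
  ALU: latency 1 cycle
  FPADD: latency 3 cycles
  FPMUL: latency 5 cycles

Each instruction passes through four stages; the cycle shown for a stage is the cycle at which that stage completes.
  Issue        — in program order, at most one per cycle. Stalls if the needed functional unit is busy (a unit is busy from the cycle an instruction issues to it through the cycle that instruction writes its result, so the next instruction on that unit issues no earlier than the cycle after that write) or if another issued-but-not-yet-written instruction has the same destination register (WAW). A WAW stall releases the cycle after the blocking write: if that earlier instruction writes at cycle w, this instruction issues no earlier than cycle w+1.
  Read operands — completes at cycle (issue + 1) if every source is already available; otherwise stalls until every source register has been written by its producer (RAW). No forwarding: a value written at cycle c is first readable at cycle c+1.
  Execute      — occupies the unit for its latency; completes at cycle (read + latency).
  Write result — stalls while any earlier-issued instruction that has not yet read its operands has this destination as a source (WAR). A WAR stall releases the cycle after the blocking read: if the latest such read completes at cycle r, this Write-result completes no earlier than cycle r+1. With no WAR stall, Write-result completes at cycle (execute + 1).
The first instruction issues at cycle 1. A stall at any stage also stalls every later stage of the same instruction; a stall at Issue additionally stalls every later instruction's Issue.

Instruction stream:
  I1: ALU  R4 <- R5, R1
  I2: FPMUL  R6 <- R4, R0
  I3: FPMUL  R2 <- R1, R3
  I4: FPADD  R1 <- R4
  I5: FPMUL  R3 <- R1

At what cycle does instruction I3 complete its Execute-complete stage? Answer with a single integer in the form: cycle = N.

cycle = 18

I1  is:1  ro:2  ex:3  wr:4
I2  is:2  ro:5  ex:10  wr:11  — RAW R4: wait I1 write@4
I3  is:12  ro:13  ex:18  wr:19  — struct: FPMUL busy until I2 writes@11
I4  is:13  ro:14  ex:17  wr:18
I5  is:20  ro:21  ex:26  wr:27  — struct: FPMUL busy until I3 writes@19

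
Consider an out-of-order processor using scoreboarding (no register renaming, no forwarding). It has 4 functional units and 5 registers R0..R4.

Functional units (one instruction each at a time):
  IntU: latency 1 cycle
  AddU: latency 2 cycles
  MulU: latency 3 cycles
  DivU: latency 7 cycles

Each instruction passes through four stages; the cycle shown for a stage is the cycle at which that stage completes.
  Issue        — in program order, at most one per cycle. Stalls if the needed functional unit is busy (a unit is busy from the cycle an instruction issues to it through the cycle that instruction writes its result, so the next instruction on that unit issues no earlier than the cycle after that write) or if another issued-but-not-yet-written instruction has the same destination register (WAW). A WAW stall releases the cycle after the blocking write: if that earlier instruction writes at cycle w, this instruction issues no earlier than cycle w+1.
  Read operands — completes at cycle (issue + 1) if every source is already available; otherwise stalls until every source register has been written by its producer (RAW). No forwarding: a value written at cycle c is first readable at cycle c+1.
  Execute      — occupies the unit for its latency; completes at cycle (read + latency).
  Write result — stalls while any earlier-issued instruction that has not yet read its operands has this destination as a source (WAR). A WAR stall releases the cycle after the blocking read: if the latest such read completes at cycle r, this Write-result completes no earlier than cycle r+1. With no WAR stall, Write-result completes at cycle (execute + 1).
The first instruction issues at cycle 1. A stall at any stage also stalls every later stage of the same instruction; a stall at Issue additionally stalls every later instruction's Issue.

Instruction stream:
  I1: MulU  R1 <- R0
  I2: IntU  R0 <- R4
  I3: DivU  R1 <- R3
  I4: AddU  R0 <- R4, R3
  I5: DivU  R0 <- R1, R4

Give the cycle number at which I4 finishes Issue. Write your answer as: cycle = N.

  I1 | 1 | 2 | 5 | 6
  I2 | 2 | 3 | 4 | 5
  I3 | 7 | 8 | 15 | 16   WAW R1: wait I1 write@6
  I4 | 8 | 9 | 11 | 12
  I5 | 17 | 18 | 25 | 26   struct: DivU busy until I3 writes@16

cycle = 8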